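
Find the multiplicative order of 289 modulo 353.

Since 289 ∈ (Z/353Z)^×, its order divides φ(353) = 353 − 1 = 352 = 2^5 · 11.
Divisors of 352: 1, 2, 4, 8, 11, 16, 22, 32, 44, 88, 176, 352.
Check 289^d mod 353 for each divisor in increasing order:
289^1 ≡ 289 (mod 353)
289^2 ≡ 213 (mod 353)
289^4 ≡ 185 (mod 353)
289^8 ≡ 337 (mod 353)
289^11 ≡ 311 (mod 353)
289^16 ≡ 256 (mod 353)
289^22 ≡ 352 (mod 353)
289^32 ≡ 231 (mod 353)
289^44 ≡ 1 (mod 353) ✓
The smallest such exponent is 44, so the order of 289 is 44.

44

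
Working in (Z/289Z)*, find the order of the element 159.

272

ord(159) | φ(289) = φ(17^2) = 17·(17−1) = 272 = 2^4 · 17.
Divisors of 272: 1, 2, 4, 8, 16, 17, 34, 68, 136, 272.
Evaluate successive powers at the divisors of 272:
159^1 ≡ 159
159^2 ≡ 138
159^4 ≡ 259
159^8 ≡ 33
159^16 ≡ 222
159^17 ≡ 40
159^34 ≡ 155
159^68 ≡ 38
159^136 ≡ 288
159^272 ≡ 1
The smallest such exponent is 272, so the order of 159 is 272.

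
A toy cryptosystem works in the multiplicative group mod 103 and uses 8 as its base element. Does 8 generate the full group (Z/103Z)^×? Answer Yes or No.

No

φ(103) = 103 − 1 = 102 = 2 · 3 · 17.
8 is a primitive root mod 103 iff 8^(φ(103)/q) ≢ 1 for every prime q | φ(103), i.e. q ∈ {2, 3, 17}.
8^51 ≡ 1 (mod 103)  [q = 2: ≡ 1 ✗]
8^34 ≡ 1 (mod 103)  [q = 3: ≡ 1 ✗]
8^6 ≡ 9 (mod 103)  [q = 17: ≢ 1 ✓]
The check at q = 2 fails, so 8 generates a proper subgroup.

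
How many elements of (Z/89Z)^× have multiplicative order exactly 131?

0

φ(89) = 89 − 1 = 88 = 2^3 · 11.
In a cyclic group of order 88, there are φ(d) elements of order d for each divisor d of 88, and zero for non-divisors.
Since 131 ∤ 88, the count is 0.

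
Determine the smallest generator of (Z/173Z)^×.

2

φ(173) = 173 − 1 = 172 = 2^2 · 43.
Test candidates g = 2, 3, … against the prime factors q ∈ {2, 43} of φ(173): g is a generator iff g^(172/q) ≢ 1 for every such q.
g = 2: 2^86 ≡ 172; 2^4 ≡ 16 — none is 1, so 2 is a primitive root.
Hence the least primitive root of 173 is 2.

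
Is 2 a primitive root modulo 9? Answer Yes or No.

Yes

φ(9) = φ(3^2) = 3·(3−1) = 6 = 2 · 3.
An element g generates (Z/9Z)^× iff g^(6/q) ≢ 1 (mod 9) for each prime q ∈ {2, 3}.
2^3 ≡ 8 (mod 9)  [q = 2: ≢ 1 ✓]
2^2 ≡ 4 (mod 9)  [q = 3: ≢ 1 ✓]
None equal 1, so ord_9(2) = 6: 2 is a primitive root.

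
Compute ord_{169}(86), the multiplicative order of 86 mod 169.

The order of 86 must divide φ(169) = φ(13^2) = 13·(13−1) = 156 = 2^2 · 3 · 13.
Divisors of 156: 1, 2, 3, 4, 6, 12, 13, 26, 39, 52, 78, 156.
Check 86^d mod 169 for each divisor in increasing order:
86^1 ≡ 86 (mod 169)
86^2 ≡ 129 (mod 169)
86^3 ≡ 109 (mod 169)
86^4 ≡ 79 (mod 169)
86^6 ≡ 51 (mod 169)
86^12 ≡ 66 (mod 169)
86^13 ≡ 99 (mod 169)
86^26 ≡ 168 (mod 169)
86^39 ≡ 70 (mod 169)
86^52 ≡ 1 (mod 169) ✓
Hence ord(86) = 52.

52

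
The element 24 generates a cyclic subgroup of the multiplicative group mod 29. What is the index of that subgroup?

ord(24) | φ(29) = 29 − 1 = 28 = 2^2 · 7.
Divisors of 28: 1, 2, 4, 7, 14, 28.
Check 24^d mod 29 for each divisor in increasing order:
24^1 ≡ 24 (mod 29)
24^2 ≡ 25 (mod 29)
24^4 ≡ 16 (mod 29)
24^7 ≡ 1 (mod 29) ✓
So ord_29(24) = 7, hence |⟨24⟩| = 7.
Index = |(Z/29Z)^×| / |⟨24⟩| = 28 / 7 = 4.

4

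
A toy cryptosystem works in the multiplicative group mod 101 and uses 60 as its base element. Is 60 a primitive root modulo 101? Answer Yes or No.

No

φ(101) = 101 − 1 = 100 = 2^2 · 5^2.
It suffices to check that the order of 60 is not a proper divisor of 100: compute 60^(100/q) for q ∈ {2, 5}.
60^50 ≡ 100 (mod 101)  [q = 2: ≢ 1 ✓]
60^20 ≡ 1 (mod 101)  [q = 5: ≡ 1 ✗]
60^20 ≡ 1 shows ord(60) | 20, strictly less than φ(101); not a primitive root.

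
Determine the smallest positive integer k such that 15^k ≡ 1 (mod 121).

The order of 15 must divide φ(121) = φ(11^2) = 11·(11−1) = 110 = 2 · 5 · 11.
Divisors of 110: 1, 2, 5, 10, 11, 22, 55, 110.
Compute 15^d (mod 121) for the divisors d until we hit 1:
15^1 ≡ 15 (mod 121)
15^2 ≡ 104 (mod 121)
15^5 ≡ 100 (mod 121)
15^10 ≡ 78 (mod 121)
15^11 ≡ 81 (mod 121)
15^22 ≡ 27 (mod 121)
15^55 ≡ 1 (mod 121) ✓
Hence ord(15) = 55.

55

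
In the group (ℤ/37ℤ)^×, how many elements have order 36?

φ(37) = 37 − 1 = 36 = 2^2 · 3^2.
(Z/37Z)^× is cyclic (|G| = 36); a cyclic group of order m has exactly φ(d) elements of each order d | m, and none otherwise.
36 = 2^2 · 3^2 divides 36, and φ(36) = 12.

12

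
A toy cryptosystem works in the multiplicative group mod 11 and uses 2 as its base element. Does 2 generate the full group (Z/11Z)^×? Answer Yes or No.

Yes

φ(11) = 11 − 1 = 10 = 2 · 5.
It suffices to check that the order of 2 is not a proper divisor of 10: compute 2^(10/q) for q ∈ {2, 5}.
2^5 ≡ 10 (mod 11)  [q = 2: ≢ 1 ✓]
2^2 ≡ 4 (mod 11)  [q = 5: ≢ 1 ✓]
All checks pass, so 2 has order 10 and is a primitive root modulo 11.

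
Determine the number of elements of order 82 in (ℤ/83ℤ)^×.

40

φ(83) = 83 − 1 = 82 = 2 · 41.
In a cyclic group of order 82, there are φ(d) elements of order d for each divisor d of 82, and zero for non-divisors.
82 = 2 · 41 divides 82, and φ(82) = 40.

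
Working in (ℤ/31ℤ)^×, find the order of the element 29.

10

By Lagrange's theorem, ord_31(29) divides φ(31) = 31 − 1 = 30 = 2 · 3 · 5.
Divisors of 30: 1, 2, 3, 5, 6, 10, 15, 30.
Compute 29^d (mod 31) for the divisors d until we hit 1:
29^1 ≡ 29 (mod 31)
29^2 ≡ 4 (mod 31)
29^3 ≡ 23 (mod 31)
29^5 ≡ 30 (mod 31)
29^6 ≡ 2 (mod 31)
29^10 ≡ 1 (mod 31) ✓
The smallest such exponent is 10, so the order of 29 is 10.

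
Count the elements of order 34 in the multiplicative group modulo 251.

0

φ(251) = 251 − 1 = 250 = 2 · 5^3.
(Z/251Z)^× is cyclic (|G| = 250); a cyclic group of order m has exactly φ(d) elements of each order d | m, and none otherwise.
34 does not divide 250, so no element of (Z/251Z)^× has order 34.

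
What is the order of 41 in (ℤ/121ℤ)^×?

The order of 41 must divide φ(121) = φ(11^2) = 11·(11−1) = 110 = 2 · 5 · 11.
Divisors of 110: 1, 2, 5, 10, 11, 22, 55, 110.
Compute 41^d (mod 121) for the divisors d until we hit 1:
41^1 ≡ 41
41^2 ≡ 108
41^5 ≡ 32
41^10 ≡ 56
41^11 ≡ 118
41^22 ≡ 9
41^55 ≡ 120
41^110 ≡ 1
Therefore the multiplicative order of 41 modulo 121 is 110.

110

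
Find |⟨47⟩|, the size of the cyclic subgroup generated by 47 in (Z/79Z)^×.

The order of 47 must divide φ(79) = 79 − 1 = 78 = 2 · 3 · 13.
Divisors of 78: 1, 2, 3, 6, 13, 26, 39, 78.
Compute 47^d (mod 79) for the divisors d until we hit 1:
47^1 ≡ 47 (mod 79)
47^2 ≡ 76 (mod 79)
47^3 ≡ 17 (mod 79)
47^6 ≡ 52 (mod 79)
47^13 ≡ 56 (mod 79)
47^26 ≡ 55 (mod 79)
47^39 ≡ 78 (mod 79)
47^78 ≡ 1 (mod 79) ✓
So ord_79(47) = 78.

78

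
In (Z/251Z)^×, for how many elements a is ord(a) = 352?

0

φ(251) = 251 − 1 = 250 = 2 · 5^3.
In a cyclic group of order 250, there are φ(d) elements of order d for each divisor d of 250, and zero for non-divisors.
Here 250 is not a multiple of 352, so there are no elements of order 352.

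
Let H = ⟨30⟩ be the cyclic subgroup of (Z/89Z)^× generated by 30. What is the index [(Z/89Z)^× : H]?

1

By Lagrange's theorem, ord_89(30) divides φ(89) = 89 − 1 = 88 = 2^3 · 11.
Divisors of 88: 1, 2, 4, 8, 11, 22, 44, 88.
Check 30^d mod 89 for each divisor in increasing order:
30^1 ≡ 30
30^2 ≡ 10
30^4 ≡ 11
30^8 ≡ 32
30^11 ≡ 77
30^22 ≡ 55
30^44 ≡ 88
30^88 ≡ 1
So ord_89(30) = 88, hence |⟨30⟩| = 88.
[(Z/89Z)^× : ⟨30⟩] = 88/88 = 1.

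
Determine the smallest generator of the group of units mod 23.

5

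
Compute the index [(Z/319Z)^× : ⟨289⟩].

By Lagrange's theorem, ord_319(289) divides φ(319) = φ(11·29) = (11−1)·(29−1) = 10·28 = 280 = 2^3 · 5 · 7.
Divisors of 280: 1, 2, 4, 5, 7, 8, 10, 14, 20, 28, 35, 40, 56, 70, 140, 280.
Test each divisor d:
289^1 ≡ 289
289^2 ≡ 262
289^4 ≡ 59
289^5 ≡ 144
289^7 ≡ 86
289^8 ≡ 291
289^10 ≡ 1
So ord_319(289) = 10, hence |⟨289⟩| = 10.
[(Z/319Z)^× : ⟨289⟩] = 280/10 = 28.

28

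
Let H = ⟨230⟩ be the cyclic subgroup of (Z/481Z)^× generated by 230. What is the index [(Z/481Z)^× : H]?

36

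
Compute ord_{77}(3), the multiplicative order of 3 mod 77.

ord(3) | φ(77) = φ(7·11) = (7−1)·(11−1) = 6·10 = 60 = 2^2 · 3 · 5.
Divisors of 60: 1, 2, 3, 4, 5, 6, 10, 12, 15, 20, 30, 60.
Check 3^d mod 77 for each divisor in increasing order:
3^1 ≡ 3 (mod 77)
3^2 ≡ 9 (mod 77)
3^3 ≡ 27 (mod 77)
3^4 ≡ 4 (mod 77)
3^5 ≡ 12 (mod 77)
3^6 ≡ 36 (mod 77)
3^10 ≡ 67 (mod 77)
3^12 ≡ 64 (mod 77)
3^15 ≡ 34 (mod 77)
3^20 ≡ 23 (mod 77)
3^30 ≡ 1 (mod 77) ✓
The smallest such exponent is 30, so the order of 3 is 30.

30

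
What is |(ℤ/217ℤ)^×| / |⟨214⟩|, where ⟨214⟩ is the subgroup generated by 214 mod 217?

12

By Lagrange's theorem, ord_217(214) divides φ(217) = φ(7·31) = (7−1)·(31−1) = 6·30 = 180 = 2^2 · 3^2 · 5.
Divisors of 180: 1, 2, 3, 4, 5, 6, 9, 10, 12, 15, 18, 20, 30, 36, 45, 60, 90, 180.
Check 214^d mod 217 for each divisor in increasing order:
214^1 ≡ 214
214^2 ≡ 9
214^3 ≡ 190
214^4 ≡ 81
214^5 ≡ 191
214^6 ≡ 78
214^9 ≡ 64
214^10 ≡ 25
214^12 ≡ 8
214^15 ≡ 1
The order of 214 is 15, so the subgroup it generates has 15 elements.
[(Z/217Z)^× : ⟨214⟩] = 180/15 = 12.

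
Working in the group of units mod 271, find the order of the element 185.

45

The order of 185 must divide φ(271) = 271 − 1 = 270 = 2 · 3^3 · 5.
Divisors of 270: 1, 2, 3, 5, 6, 9, 10, 15, 18, 27, 30, 45, 54, 90, 135, 270.
Evaluate successive powers at the divisors of 270:
185^1 ≡ 185 (mod 271)
185^2 ≡ 79 (mod 271)
185^3 ≡ 252 (mod 271)
185^5 ≡ 125 (mod 271)
185^6 ≡ 90 (mod 271)
185^9 ≡ 187 (mod 271)
185^10 ≡ 178 (mod 271)
185^15 ≡ 28 (mod 271)
185^18 ≡ 10 (mod 271)
185^27 ≡ 244 (mod 271)
185^30 ≡ 242 (mod 271)
185^45 ≡ 1 (mod 271) ✓
The smallest such exponent is 45, so the order of 185 is 45.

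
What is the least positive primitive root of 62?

3

φ(62) = φ(2)·φ(31) = 1·30 = 30 = 2 · 3 · 5.
g is a primitive root iff g^(30/q) ≢ 1 (mod 62) for each prime q ∈ {2, 3, 5}.
g = 2: gcd(2, 62) = 2 > 1, not a unit — skip.
g = 3: 3^15 ≡ 61; 3^10 ≡ 25; 3^6 ≡ 47 — none is 1, so 3 is a primitive root.
Hence the least primitive root of 62 is 3.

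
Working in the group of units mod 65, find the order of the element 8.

4

By Lagrange's theorem, ord_65(8) divides φ(65) = φ(5·13) = (5−1)·(13−1) = 4·12 = 48 = 2^4 · 3.
Divisors of 48: 1, 2, 3, 4, 6, 8, 12, 16, 24, 48.
Compute 8^d (mod 65) for the divisors d until we hit 1:
8^1 ≡ 8 (mod 65)
8^2 ≡ 64 (mod 65)
8^3 ≡ 57 (mod 65)
8^4 ≡ 1 (mod 65) ✓
Therefore the multiplicative order of 8 modulo 65 is 4.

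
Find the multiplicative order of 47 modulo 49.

By Lagrange's theorem, ord_49(47) divides φ(49) = φ(7^2) = 7·(7−1) = 42 = 2 · 3 · 7.
Divisors of 42: 1, 2, 3, 6, 7, 14, 21, 42.
Check 47^d mod 49 for each divisor in increasing order:
47^1 ≡ 47 (mod 49)
47^2 ≡ 4 (mod 49)
47^3 ≡ 41 (mod 49)
47^6 ≡ 15 (mod 49)
47^7 ≡ 19 (mod 49)
47^14 ≡ 18 (mod 49)
47^21 ≡ 48 (mod 49)
47^42 ≡ 1 (mod 49) ✓
So ord_49(47) = 42.

42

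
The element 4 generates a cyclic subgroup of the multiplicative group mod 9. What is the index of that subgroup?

2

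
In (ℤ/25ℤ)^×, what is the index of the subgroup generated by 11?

4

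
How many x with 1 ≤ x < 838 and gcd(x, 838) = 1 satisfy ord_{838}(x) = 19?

φ(838) = φ(2)·φ(419) = 1·418 = 418 = 2 · 11 · 19.
In a cyclic group of order 418, there are φ(d) elements of order d for each divisor d of 418, and zero for non-divisors.
19 | 418, and φ(19) = 19 − 1 = 18.

18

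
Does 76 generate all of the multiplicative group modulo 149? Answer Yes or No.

No

φ(149) = 149 − 1 = 148 = 2^2 · 37.
Test 76^(148/q) mod 149 for each prime factor q of 148:
76^74 ≡ 1 (mod 149)  [q = 2: ≡ 1 ✗]
76^4 ≡ 33 (mod 149)  [q = 37: ≢ 1 ✓]
The check at q = 2 fails, so 76 generates a proper subgroup.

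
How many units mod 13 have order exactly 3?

φ(13) = 13 − 1 = 12 = 2^2 · 3.
In a cyclic group of order 12, there are φ(d) elements of order d for each divisor d of 12, and zero for non-divisors.
3 | 12, and φ(3) = 3 − 1 = 2.

2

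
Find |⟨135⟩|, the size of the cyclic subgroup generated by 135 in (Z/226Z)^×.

By Lagrange's theorem, ord_226(135) divides φ(226) = φ(2)·φ(113) = 1·112 = 112 = 2^4 · 7.
Divisors of 112: 1, 2, 4, 7, 8, 14, 16, 28, 56, 112.
Evaluate successive powers at the divisors of 112:
135^1 ≡ 135
135^2 ≡ 145
135^4 ≡ 7
135^7 ≡ 69
135^8 ≡ 49
135^14 ≡ 15
135^16 ≡ 141
135^28 ≡ 225
135^56 ≡ 1
So ord_226(135) = 56.

56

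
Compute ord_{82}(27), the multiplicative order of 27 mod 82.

8

The order of 27 must divide φ(82) = φ(2)·φ(41) = 1·40 = 40 = 2^3 · 5.
Divisors of 40: 1, 2, 4, 5, 8, 10, 20, 40.
Evaluate successive powers at the divisors of 40:
27^1 ≡ 27
27^2 ≡ 73
27^4 ≡ 81
27^5 ≡ 55
27^8 ≡ 1
So ord_82(27) = 8.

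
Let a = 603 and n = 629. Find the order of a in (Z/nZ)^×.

24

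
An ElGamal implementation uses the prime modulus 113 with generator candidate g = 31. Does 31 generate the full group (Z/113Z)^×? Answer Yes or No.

φ(113) = 113 − 1 = 112 = 2^4 · 7.
31 is a primitive root mod 113 iff 31^(φ(113)/q) ≢ 1 for every prime q | φ(113), i.e. q ∈ {2, 7}.
31^56 ≡ 1 (mod 113)  [q = 2: ≡ 1 ✗]
31^16 ≡ 49 (mod 113)  [q = 7: ≢ 1 ✓]
Since 31^56 ≡ 1, the order of 31 divides 56 < 112, so 31 is not a primitive root.

No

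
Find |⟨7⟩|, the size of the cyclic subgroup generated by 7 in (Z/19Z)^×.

ord(7) | φ(19) = 19 − 1 = 18 = 2 · 3^2.
Divisors of 18: 1, 2, 3, 6, 9, 18.
Evaluate successive powers at the divisors of 18:
7^1 ≡ 7 (mod 19)
7^2 ≡ 11 (mod 19)
7^3 ≡ 1 (mod 19) ✓
Hence ord(7) = 3.

3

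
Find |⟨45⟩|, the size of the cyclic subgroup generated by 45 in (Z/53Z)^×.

Since 45 ∈ (Z/53Z)^×, its order divides φ(53) = 53 − 1 = 52 = 2^2 · 13.
Divisors of 52: 1, 2, 4, 13, 26, 52.
Compute 45^d (mod 53) for the divisors d until we hit 1:
45^1 ≡ 45
45^2 ≡ 11
45^4 ≡ 15
45^13 ≡ 30
45^26 ≡ 52
45^52 ≡ 1
The smallest such exponent is 52, so the order of 45 is 52.

52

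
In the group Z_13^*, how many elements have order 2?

1

φ(13) = 13 − 1 = 12 = 2^2 · 3.
(Z/13Z)^× is cyclic (|G| = 12); a cyclic group of order m has exactly φ(d) elements of each order d | m, and none otherwise.
2 | 12, and φ(2) = 2 − 1 = 1.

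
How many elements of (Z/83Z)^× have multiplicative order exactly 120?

0

φ(83) = 83 − 1 = 82 = 2 · 41.
Since (Z/83Z)^× is cyclic of order 82, the number of elements of order d is φ(d) when d | 82 and 0 otherwise.
Since 120 ∤ 82, the count is 0.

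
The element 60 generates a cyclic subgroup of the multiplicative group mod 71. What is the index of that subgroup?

The order of 60 must divide φ(71) = 71 − 1 = 70 = 2 · 5 · 7.
Divisors of 70: 1, 2, 5, 7, 10, 14, 35, 70.
Evaluate successive powers at the divisors of 70:
60^1 ≡ 60 (mod 71)
60^2 ≡ 50 (mod 71)
60^5 ≡ 48 (mod 71)
60^7 ≡ 57 (mod 71)
60^10 ≡ 32 (mod 71)
60^14 ≡ 54 (mod 71)
60^35 ≡ 1 (mod 71) ✓
So ord_71(60) = 35, hence |⟨60⟩| = 35.
The index is φ(71) / ord(60) = 70 / 35 = 2.

2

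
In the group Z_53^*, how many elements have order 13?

12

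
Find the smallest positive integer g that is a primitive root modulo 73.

φ(73) = 73 − 1 = 72 = 2^3 · 3^2.
g is a primitive root iff g^(72/q) ≢ 1 (mod 73) for each prime q ∈ {2, 3}.
g = 2: 2^36 ≡ 1 — hits 1, so not a primitive root.
g = 3: 3^36 ≡ 1 — hits 1, so not a primitive root.
g = 4: 4^36 ≡ 1 — hits 1, so not a primitive root.
g = 5: 5^36 ≡ 72; 5^24 ≡ 8 — none is 1, so 5 is a primitive root.
The smallest primitive root modulo 73 is 5.

5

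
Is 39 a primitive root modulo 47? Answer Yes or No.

φ(47) = 47 − 1 = 46 = 2 · 23.
An element g generates (Z/47Z)^× iff g^(46/q) ≢ 1 (mod 47) for each prime q ∈ {2, 23}.
39^23 ≡ 46 (mod 47)  [q = 2: ≢ 1 ✓]
39^2 ≡ 17 (mod 47)  [q = 23: ≢ 1 ✓]
Every test exponent gives a nontrivial residue, hence 39 generates the full group.

Yes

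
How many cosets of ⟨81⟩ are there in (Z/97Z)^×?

By Lagrange's theorem, ord_97(81) divides φ(97) = 97 − 1 = 96 = 2^5 · 3.
Divisors of 96: 1, 2, 3, 4, 6, 8, 12, 16, 24, 32, 48, 96.
Compute 81^d (mod 97) for the divisors d until we hit 1:
81^1 ≡ 81
81^2 ≡ 62
81^3 ≡ 75
81^4 ≡ 61
81^6 ≡ 96
81^8 ≡ 35
81^12 ≡ 1
So ord_97(81) = 12, hence |⟨81⟩| = 12.
Index = |(Z/97Z)^×| / |⟨81⟩| = 96 / 12 = 8.

8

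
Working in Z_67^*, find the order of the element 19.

33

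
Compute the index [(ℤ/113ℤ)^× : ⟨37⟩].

1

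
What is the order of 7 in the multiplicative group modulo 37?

9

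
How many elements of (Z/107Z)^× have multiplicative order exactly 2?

1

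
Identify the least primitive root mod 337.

φ(337) = 337 − 1 = 336 = 2^4 · 3 · 7.
Test candidates g = 2, 3, … against the prime factors q ∈ {2, 3, 7} of φ(337): g is a generator iff g^(336/q) ≢ 1 for every such q.
g = 2: 2^168 ≡ 1 — hits 1, so not a primitive root.
g = 3: 3^168 ≡ 1 — hits 1, so not a primitive root.
g = 4: 4^168 ≡ 1 — hits 1, so not a primitive root.
g = 5: 5^168 ≡ 336; 5^112 ≡ 1 — hits 1, so not a primitive root.
g = 6: 6^168 ≡ 1 — hits 1, so not a primitive root.
g = 7: 7^168 ≡ 1 — hits 1, so not a primitive root.
g = 8: 8^168 ≡ 1 — hits 1, so not a primitive root.
g = 9: 9^168 ≡ 1 — hits 1, so not a primitive root.
g = 10: 10^168 ≡ 336; 10^112 ≡ 128; 10^48 ≡ 175 — none is 1, so 10 is a primitive root.
The smallest primitive root modulo 337 is 10.

10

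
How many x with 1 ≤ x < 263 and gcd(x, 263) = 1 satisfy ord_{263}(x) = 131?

130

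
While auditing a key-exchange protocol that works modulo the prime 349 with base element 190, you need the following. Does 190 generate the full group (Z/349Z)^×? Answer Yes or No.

φ(349) = 349 − 1 = 348 = 2^2 · 3 · 29.
It suffices to check that the order of 190 is not a proper divisor of 348: compute 190^(348/q) for q ∈ {2, 3, 29}.
190^174 ≡ 348 (mod 349)  [q = 2: ≢ 1 ✓]
190^116 ≡ 122 (mod 349)  [q = 3: ≢ 1 ✓]
190^12 ≡ 126 (mod 349)  [q = 29: ≢ 1 ✓]
Every test exponent gives a nontrivial residue, hence 190 generates the full group.

Yes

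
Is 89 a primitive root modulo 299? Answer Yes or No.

No

299 = 13 · 23 is a product of two distinct odd primes, so (Z/299Z)^× ≅ (Z/13Z)^× × (Z/23Z)^× is not cyclic.
No primitive root modulo 299 exists; in particular 89 is not one.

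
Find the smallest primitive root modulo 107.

2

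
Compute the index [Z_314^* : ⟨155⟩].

3

ord(155) | φ(314) = φ(2)·φ(157) = 1·156 = 156 = 2^2 · 3 · 13.
Divisors of 156: 1, 2, 3, 4, 6, 12, 13, 26, 39, 52, 78, 156.
Evaluate successive powers at the divisors of 156:
155^1 ≡ 155
155^2 ≡ 161
155^3 ≡ 149
155^4 ≡ 173
155^6 ≡ 221
155^12 ≡ 171
155^13 ≡ 129
155^26 ≡ 313
155^39 ≡ 185
155^52 ≡ 1
So ord_314(155) = 52, hence |⟨155⟩| = 52.
[(Z/314Z)^× : ⟨155⟩] = 156/52 = 3.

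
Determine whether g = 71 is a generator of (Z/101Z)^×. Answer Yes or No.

No

φ(101) = 101 − 1 = 100 = 2^2 · 5^2.
71 is a primitive root mod 101 iff 71^(φ(101)/q) ≢ 1 for every prime q | φ(101), i.e. q ∈ {2, 5}.
71^50 ≡ 1 (mod 101)  [q = 2: ≡ 1 ✗]
71^20 ≡ 84 (mod 101)  [q = 5: ≢ 1 ✓]
Since 71^50 ≡ 1, the order of 71 divides 50 < 100, so 71 is not a primitive root.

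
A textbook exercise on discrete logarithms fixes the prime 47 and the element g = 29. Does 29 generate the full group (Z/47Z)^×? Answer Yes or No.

φ(47) = 47 − 1 = 46 = 2 · 23.
Test 29^(46/q) mod 47 for each prime factor q of 46:
29^23 ≡ 46 (mod 47)  [q = 2: ≢ 1 ✓]
29^2 ≡ 42 (mod 47)  [q = 23: ≢ 1 ✓]
Every test exponent gives a nontrivial residue, hence 29 generates the full group.

Yes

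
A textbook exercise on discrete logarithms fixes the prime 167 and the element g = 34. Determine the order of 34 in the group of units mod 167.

ord(34) | φ(167) = 167 − 1 = 166 = 2 · 83.
Divisors of 166: 1, 2, 83, 166.
Test each divisor d:
34^1 ≡ 34 (mod 167)
34^2 ≡ 154 (mod 167)
34^83 ≡ 166 (mod 167)
34^166 ≡ 1 (mod 167) ✓
So ord_167(34) = 166.

166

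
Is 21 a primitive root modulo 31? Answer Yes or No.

φ(31) = 31 − 1 = 30 = 2 · 3 · 5.
21 is a primitive root mod 31 iff 21^(φ(31)/q) ≢ 1 for every prime q | φ(31), i.e. q ∈ {2, 3, 5}.
21^15 ≡ 30 (mod 31)  [q = 2: ≢ 1 ✓]
21^10 ≡ 5 (mod 31)  [q = 3: ≢ 1 ✓]
21^6 ≡ 2 (mod 31)  [q = 5: ≢ 1 ✓]
Every test exponent gives a nontrivial residue, hence 21 generates the full group.

Yes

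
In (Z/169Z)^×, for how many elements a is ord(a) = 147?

φ(169) = φ(13^2) = 13·(13−1) = 156 = 2^2 · 3 · 13.
(Z/169Z)^× is cyclic (|G| = 156); a cyclic group of order m has exactly φ(d) elements of each order d | m, and none otherwise.
Since 147 ∤ 156, the count is 0.

0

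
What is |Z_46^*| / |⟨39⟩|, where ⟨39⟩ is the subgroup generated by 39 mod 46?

2

The order of 39 must divide φ(46) = φ(2)·φ(23) = 1·22 = 22 = 2 · 11.
Divisors of 22: 1, 2, 11, 22.
Compute 39^d (mod 46) for the divisors d until we hit 1:
39^1 ≡ 39 (mod 46)
39^2 ≡ 3 (mod 46)
39^11 ≡ 1 (mod 46) ✓
Thus |⟨39⟩| = ord(39) = 11.
The index is φ(46) / ord(39) = 22 / 11 = 2.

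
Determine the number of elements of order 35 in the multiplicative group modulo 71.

φ(71) = 71 − 1 = 70 = 2 · 5 · 7.
In a cyclic group of order 70, there are φ(d) elements of order d for each divisor d of 70, and zero for non-divisors.
35 = 5 · 7 divides 70, and φ(35) = 24.

24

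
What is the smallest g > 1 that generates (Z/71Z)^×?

φ(71) = 71 − 1 = 70 = 2 · 5 · 7.
g is a primitive root iff g^(70/q) ≢ 1 (mod 71) for each prime q ∈ {2, 5, 7}.
g = 2: 2^35 ≡ 1 — hits 1, so not a primitive root.
g = 3: 3^35 ≡ 1 — hits 1, so not a primitive root.
g = 4: 4^35 ≡ 1 — hits 1, so not a primitive root.
g = 5: 5^35 ≡ 1 — hits 1, so not a primitive root.
g = 6: 6^35 ≡ 1 — hits 1, so not a primitive root.
g = 7: 7^35 ≡ 70; 7^14 ≡ 54; 7^10 ≡ 45 — none is 1, so 7 is a primitive root.
So 7 is the smallest generator of (Z/71Z)^×.

7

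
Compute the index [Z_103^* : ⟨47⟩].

17

Since 47 ∈ (Z/103Z)^×, its order divides φ(103) = 103 − 1 = 102 = 2 · 3 · 17.
Divisors of 102: 1, 2, 3, 6, 17, 34, 51, 102.
Check 47^d mod 103 for each divisor in increasing order:
47^1 ≡ 47 (mod 103)
47^2 ≡ 46 (mod 103)
47^3 ≡ 102 (mod 103)
47^6 ≡ 1 (mod 103) ✓
The order of 47 is 6, so the subgroup it generates has 6 elements.
The index is φ(103) / ord(47) = 102 / 6 = 17.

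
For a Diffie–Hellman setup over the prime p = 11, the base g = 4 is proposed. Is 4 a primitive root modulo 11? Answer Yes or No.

No

φ(11) = 11 − 1 = 10 = 2 · 5.
Test 4^(10/q) mod 11 for each prime factor q of 10:
4^5 ≡ 1 (mod 11)  [q = 2: ≡ 1 ✗]
4^2 ≡ 5 (mod 11)  [q = 5: ≢ 1 ✓]
The check at q = 2 fails, so 4 generates a proper subgroup.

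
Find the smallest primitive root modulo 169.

2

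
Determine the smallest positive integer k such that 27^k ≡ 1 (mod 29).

28

ord(27) | φ(29) = 29 − 1 = 28 = 2^2 · 7.
Divisors of 28: 1, 2, 4, 7, 14, 28.
Test each divisor d:
27^1 ≡ 27
27^2 ≡ 4
27^4 ≡ 16
27^7 ≡ 17
27^14 ≡ 28
27^28 ≡ 1
So ord_29(27) = 28.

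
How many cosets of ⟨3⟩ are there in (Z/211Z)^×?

ord(3) | φ(211) = 211 − 1 = 210 = 2 · 3 · 5 · 7.
Divisors of 210: 1, 2, 3, 5, 6, 7, 10, 14, 15, 21, 30, 35, 42, 70, 105, 210.
Compute 3^d (mod 211) for the divisors d until we hit 1:
3^1 ≡ 3 (mod 211)
3^2 ≡ 9 (mod 211)
3^3 ≡ 27 (mod 211)
3^5 ≡ 32 (mod 211)
3^6 ≡ 96 (mod 211)
3^7 ≡ 77 (mod 211)
3^10 ≡ 180 (mod 211)
3^14 ≡ 21 (mod 211)
3^15 ≡ 63 (mod 211)
3^21 ≡ 140 (mod 211)
3^30 ≡ 171 (mod 211)
3^35 ≡ 197 (mod 211)
3^42 ≡ 188 (mod 211)
3^70 ≡ 196 (mod 211)
3^105 ≡ 210 (mod 211)
3^210 ≡ 1 (mod 211) ✓
Thus |⟨3⟩| = ord(3) = 210.
Index = |(Z/211Z)^×| / |⟨3⟩| = 210 / 210 = 1.

1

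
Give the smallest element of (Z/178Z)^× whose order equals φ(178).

φ(178) = φ(2)·φ(89) = 1·88 = 88 = 2^3 · 11.
g is a primitive root iff g^(88/q) ≢ 1 (mod 178) for each prime q ∈ {2, 11}.
g = 2: gcd(2, 178) = 2 > 1, not a unit — skip.
g = 3: 3^44 ≡ 177; 3^8 ≡ 153 — none is 1, so 3 is a primitive root.
So 3 is the smallest generator of (Z/178Z)^×.

3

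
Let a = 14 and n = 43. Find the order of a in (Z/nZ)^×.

By Lagrange's theorem, ord_43(14) divides φ(43) = 43 − 1 = 42 = 2 · 3 · 7.
Divisors of 42: 1, 2, 3, 6, 7, 14, 21, 42.
Check 14^d mod 43 for each divisor in increasing order:
14^1 ≡ 14 (mod 43)
14^2 ≡ 24 (mod 43)
14^3 ≡ 35 (mod 43)
14^6 ≡ 21 (mod 43)
14^7 ≡ 36 (mod 43)
14^14 ≡ 6 (mod 43)
14^21 ≡ 1 (mod 43) ✓
So ord_43(14) = 21.

21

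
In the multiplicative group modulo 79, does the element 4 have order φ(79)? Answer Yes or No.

No

φ(79) = 79 − 1 = 78 = 2 · 3 · 13.
An element g generates (Z/79Z)^× iff g^(78/q) ≢ 1 (mod 79) for each prime q ∈ {2, 3, 13}.
4^39 ≡ 1 (mod 79)  [q = 2: ≡ 1 ✗]
4^26 ≡ 55 (mod 79)  [q = 3: ≢ 1 ✓]
4^6 ≡ 67 (mod 79)  [q = 13: ≢ 1 ✓]
4^39 ≡ 1 shows ord(4) | 39, strictly less than φ(79); not a primitive root.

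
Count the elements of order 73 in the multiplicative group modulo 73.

0

φ(73) = 73 − 1 = 72 = 2^3 · 3^2.
Since (Z/73Z)^× is cyclic of order 72, the number of elements of order d is φ(d) when d | 72 and 0 otherwise.
73 does not divide 72, so no element of (Z/73Z)^× has order 73.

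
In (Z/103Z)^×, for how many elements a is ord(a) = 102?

32

φ(103) = 103 − 1 = 102 = 2 · 3 · 17.
In a cyclic group of order 102, there are φ(d) elements of order d for each divisor d of 102, and zero for non-divisors.
102 = 2 · 3 · 17 divides 102, and φ(102) = 32.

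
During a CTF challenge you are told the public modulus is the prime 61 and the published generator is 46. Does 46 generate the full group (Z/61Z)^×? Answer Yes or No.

No

φ(61) = 61 − 1 = 60 = 2^2 · 3 · 5.
An element g generates (Z/61Z)^× iff g^(60/q) ≢ 1 (mod 61) for each prime q ∈ {2, 3, 5}.
46^30 ≡ 1 (mod 61)  [q = 2: ≡ 1 ✗]
46^20 ≡ 47 (mod 61)  [q = 3: ≢ 1 ✓]
46^12 ≡ 58 (mod 61)  [q = 5: ≢ 1 ✓]
The check at q = 2 fails, so 46 generates a proper subgroup.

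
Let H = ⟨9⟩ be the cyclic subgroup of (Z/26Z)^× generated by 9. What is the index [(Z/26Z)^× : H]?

By Lagrange's theorem, ord_26(9) divides φ(26) = φ(2)·φ(13) = 1·12 = 12 = 2^2 · 3.
Divisors of 12: 1, 2, 3, 4, 6, 12.
Test each divisor d:
9^1 ≡ 9
9^2 ≡ 3
9^3 ≡ 1
The order of 9 is 3, so the subgroup it generates has 3 elements.
The index is φ(26) / ord(9) = 12 / 3 = 4.

4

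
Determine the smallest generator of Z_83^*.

2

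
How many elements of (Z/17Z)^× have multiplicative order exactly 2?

1

φ(17) = 17 − 1 = 16 = 2^4.
Since (Z/17Z)^× is cyclic of order 16, the number of elements of order d is φ(d) when d | 16 and 0 otherwise.
2 | 16, and φ(2) = 2 − 1 = 1.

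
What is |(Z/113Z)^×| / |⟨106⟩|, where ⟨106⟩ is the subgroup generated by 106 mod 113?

By Lagrange's theorem, ord_113(106) divides φ(113) = 113 − 1 = 112 = 2^4 · 7.
Divisors of 112: 1, 2, 4, 7, 8, 14, 16, 28, 56, 112.
Test each divisor d:
106^1 ≡ 106 (mod 113)
106^2 ≡ 49 (mod 113)
106^4 ≡ 28 (mod 113)
106^7 ≡ 1 (mod 113) ✓
Thus |⟨106⟩| = ord(106) = 7.
Index = |(Z/113Z)^×| / |⟨106⟩| = 112 / 7 = 16.

16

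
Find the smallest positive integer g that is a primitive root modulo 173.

φ(173) = 173 − 1 = 172 = 2^2 · 43.
g is a primitive root iff g^(172/q) ≢ 1 (mod 173) for each prime q ∈ {2, 43}.
g = 2: 2^86 ≡ 172; 2^4 ≡ 16 — none is 1, so 2 is a primitive root.
So 2 is the smallest generator of (Z/173Z)^×.

2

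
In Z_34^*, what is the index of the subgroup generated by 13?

4

ord(13) | φ(34) = φ(2)·φ(17) = 1·16 = 16 = 2^4.
Divisors of 16: 1, 2, 4, 8, 16.
Check 13^d mod 34 for each divisor in increasing order:
13^1 ≡ 13
13^2 ≡ 33
13^4 ≡ 1
So ord_34(13) = 4, hence |⟨13⟩| = 4.
[(Z/34Z)^× : ⟨13⟩] = 16/4 = 4.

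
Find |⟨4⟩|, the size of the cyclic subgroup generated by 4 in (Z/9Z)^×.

3

By Lagrange's theorem, ord_9(4) divides φ(9) = φ(3^2) = 3·(3−1) = 6 = 2 · 3.
Divisors of 6: 1, 2, 3, 6.
Check 4^d mod 9 for each divisor in increasing order:
4^1 ≡ 4 (mod 9)
4^2 ≡ 7 (mod 9)
4^3 ≡ 1 (mod 9) ✓
Therefore the multiplicative order of 4 modulo 9 is 3.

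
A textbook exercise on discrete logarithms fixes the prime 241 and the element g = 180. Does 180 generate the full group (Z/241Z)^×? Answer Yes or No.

No

φ(241) = 241 − 1 = 240 = 2^4 · 3 · 5.
It suffices to check that the order of 180 is not a proper divisor of 240: compute 180^(240/q) for q ∈ {2, 3, 5}.
180^120 ≡ 1 (mod 241)  [q = 2: ≡ 1 ✗]
180^80 ≡ 1 (mod 241)  [q = 3: ≡ 1 ✗]
180^48 ≡ 87 (mod 241)  [q = 5: ≢ 1 ✓]
Since 180^120 ≡ 1, the order of 180 divides 120 < 240, so 180 is not a primitive root.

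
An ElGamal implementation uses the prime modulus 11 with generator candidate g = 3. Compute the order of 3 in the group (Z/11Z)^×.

5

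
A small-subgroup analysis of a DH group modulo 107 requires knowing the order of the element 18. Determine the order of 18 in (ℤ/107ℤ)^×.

106

ord(18) | φ(107) = 107 − 1 = 106 = 2 · 53.
Divisors of 106: 1, 2, 53, 106.
Evaluate successive powers at the divisors of 106:
18^1 ≡ 18 (mod 107)
18^2 ≡ 3 (mod 107)
18^53 ≡ 106 (mod 107)
18^106 ≡ 1 (mod 107) ✓
The smallest such exponent is 106, so the order of 18 is 106.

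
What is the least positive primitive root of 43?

3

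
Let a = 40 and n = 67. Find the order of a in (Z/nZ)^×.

11

ord(40) | φ(67) = 67 − 1 = 66 = 2 · 3 · 11.
Divisors of 66: 1, 2, 3, 6, 11, 22, 33, 66.
Test each divisor d:
40^1 ≡ 40
40^2 ≡ 59
40^3 ≡ 15
40^6 ≡ 24
40^11 ≡ 1
Hence ord(40) = 11.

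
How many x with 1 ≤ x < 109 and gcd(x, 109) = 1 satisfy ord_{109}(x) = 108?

φ(109) = 109 − 1 = 108 = 2^2 · 3^3.
In a cyclic group of order 108, there are φ(d) elements of order d for each divisor d of 108, and zero for non-divisors.
108 = 2^2 · 3^3 divides 108, and φ(108) = 36.

36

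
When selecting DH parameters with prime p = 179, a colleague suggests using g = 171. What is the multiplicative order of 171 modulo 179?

The order of 171 must divide φ(179) = 179 − 1 = 178 = 2 · 89.
Divisors of 178: 1, 2, 89, 178.
Compute 171^d (mod 179) for the divisors d until we hit 1:
171^1 ≡ 171 (mod 179)
171^2 ≡ 64 (mod 179)
171^89 ≡ 1 (mod 179) ✓
Therefore the multiplicative order of 171 modulo 179 is 89.

89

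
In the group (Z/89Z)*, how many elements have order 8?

φ(89) = 89 − 1 = 88 = 2^3 · 11.
Since (Z/89Z)^× is cyclic of order 88, the number of elements of order d is φ(d) when d | 88 and 0 otherwise.
8 = 2^3 divides 88, and φ(8) = 4.

4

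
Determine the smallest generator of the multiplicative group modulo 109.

6

φ(109) = 109 − 1 = 108 = 2^2 · 3^3.
Test candidates g = 2, 3, … against the prime factors q ∈ {2, 3} of φ(109): g is a generator iff g^(108/q) ≢ 1 for every such q.
g = 2: 2^54 ≡ 108; 2^36 ≡ 1 — hits 1, so not a primitive root.
g = 3: 3^54 ≡ 1 — hits 1, so not a primitive root.
g = 4: 4^54 ≡ 1 — hits 1, so not a primitive root.
g = 5: 5^54 ≡ 1 — hits 1, so not a primitive root.
g = 6: 6^54 ≡ 108; 6^36 ≡ 63 — none is 1, so 6 is a primitive root.
Hence the least primitive root of 109 is 6.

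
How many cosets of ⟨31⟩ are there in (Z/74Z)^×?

9

The order of 31 must divide φ(74) = φ(2)·φ(37) = 1·36 = 36 = 2^2 · 3^2.
Divisors of 36: 1, 2, 3, 4, 6, 9, 12, 18, 36.
Evaluate successive powers at the divisors of 36:
31^1 ≡ 31
31^2 ≡ 73
31^3 ≡ 43
31^4 ≡ 1
So ord_74(31) = 4, hence |⟨31⟩| = 4.
Index = |(Z/74Z)^×| / |⟨31⟩| = 36 / 4 = 9.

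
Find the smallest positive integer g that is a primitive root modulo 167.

φ(167) = 167 − 1 = 166 = 2 · 83.
Test candidates g = 2, 3, … against the prime factors q ∈ {2, 83} of φ(167): g is a generator iff g^(166/q) ≢ 1 for every such q.
g = 2: 2^83 ≡ 1 — hits 1, so not a primitive root.
g = 3: 3^83 ≡ 1 — hits 1, so not a primitive root.
g = 4: 4^83 ≡ 1 — hits 1, so not a primitive root.
g = 5: 5^83 ≡ 166; 5^2 ≡ 25 — none is 1, so 5 is a primitive root.
So 5 is the smallest generator of (Z/167Z)^×.

5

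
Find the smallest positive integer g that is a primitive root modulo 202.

φ(202) = φ(2)·φ(101) = 1·100 = 100 = 2^2 · 5^2.
g is a primitive root iff g^(100/q) ≢ 1 (mod 202) for each prime q ∈ {2, 5}.
g = 2: gcd(2, 202) = 2 > 1, not a unit — skip.
g = 3: 3^50 ≡ 201; 3^20 ≡ 185 — none is 1, so 3 is a primitive root.
The smallest primitive root modulo 202 is 3.

3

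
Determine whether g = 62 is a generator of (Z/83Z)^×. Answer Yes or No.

φ(83) = 83 − 1 = 82 = 2 · 41.
62 is a primitive root mod 83 iff 62^(φ(83)/q) ≢ 1 for every prime q | φ(83), i.e. q ∈ {2, 41}.
62^41 ≡ 82 (mod 83)  [q = 2: ≢ 1 ✓]
62^2 ≡ 26 (mod 83)  [q = 41: ≢ 1 ✓]
None equal 1, so ord_83(62) = 82: 62 is a primitive root.

Yes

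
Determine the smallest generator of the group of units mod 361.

2

φ(361) = φ(19^2) = 19·(19−1) = 342 = 2 · 3^2 · 19.
g is a primitive root iff g^(342/q) ≢ 1 (mod 361) for each prime q ∈ {2, 3, 19}.
g = 2: 2^171 ≡ 360; 2^114 ≡ 292; 2^18 ≡ 58 — none is 1, so 2 is a primitive root.
Hence the least primitive root of 361 is 2.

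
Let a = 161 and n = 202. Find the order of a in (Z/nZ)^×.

By Lagrange's theorem, ord_202(161) divides φ(202) = φ(2)·φ(101) = 1·100 = 100 = 2^2 · 5^2.
Divisors of 100: 1, 2, 4, 5, 10, 20, 25, 50, 100.
Check 161^d mod 202 for each divisor in increasing order:
161^1 ≡ 161 (mod 202)
161^2 ≡ 65 (mod 202)
161^4 ≡ 185 (mod 202)
161^5 ≡ 91 (mod 202)
161^10 ≡ 201 (mod 202)
161^20 ≡ 1 (mod 202) ✓
The smallest such exponent is 20, so the order of 161 is 20.

20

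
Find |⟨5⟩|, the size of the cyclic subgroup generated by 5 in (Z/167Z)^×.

ord(5) | φ(167) = 167 − 1 = 166 = 2 · 83.
Divisors of 166: 1, 2, 83, 166.
Evaluate successive powers at the divisors of 166:
5^1 ≡ 5
5^2 ≡ 25
5^83 ≡ 166
5^166 ≡ 1
Hence ord(5) = 166.

166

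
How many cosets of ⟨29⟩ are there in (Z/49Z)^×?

By Lagrange's theorem, ord_49(29) divides φ(49) = φ(7^2) = 7·(7−1) = 42 = 2 · 3 · 7.
Divisors of 42: 1, 2, 3, 6, 7, 14, 21, 42.
Check 29^d mod 49 for each divisor in increasing order:
29^1 ≡ 29 (mod 49)
29^2 ≡ 8 (mod 49)
29^3 ≡ 36 (mod 49)
29^6 ≡ 22 (mod 49)
29^7 ≡ 1 (mod 49) ✓
Thus |⟨29⟩| = ord(29) = 7.
[(Z/49Z)^× : ⟨29⟩] = 42/7 = 6.

6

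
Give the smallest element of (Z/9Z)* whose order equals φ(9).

φ(9) = φ(3^2) = 3·(3−1) = 6 = 2 · 3.
g is a primitive root iff g^(6/q) ≢ 1 (mod 9) for each prime q ∈ {2, 3}.
g = 2: 2^3 ≡ 8; 2^2 ≡ 4 — none is 1, so 2 is a primitive root.
So 2 is the smallest generator of (Z/9Z)^×.

2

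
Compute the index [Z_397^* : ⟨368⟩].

2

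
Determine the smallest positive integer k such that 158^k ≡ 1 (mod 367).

122

ord(158) | φ(367) = 367 − 1 = 366 = 2 · 3 · 61.
Divisors of 366: 1, 2, 3, 6, 61, 122, 183, 366.
Compute 158^d (mod 367) for the divisors d until we hit 1:
158^1 ≡ 158
158^2 ≡ 8
158^3 ≡ 163
158^6 ≡ 145
158^61 ≡ 366
158^122 ≡ 1
The smallest such exponent is 122, so the order of 158 is 122.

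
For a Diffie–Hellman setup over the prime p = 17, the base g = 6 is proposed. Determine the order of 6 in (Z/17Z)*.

16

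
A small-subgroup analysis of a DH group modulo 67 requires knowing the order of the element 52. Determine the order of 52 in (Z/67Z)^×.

22

The order of 52 must divide φ(67) = 67 − 1 = 66 = 2 · 3 · 11.
Divisors of 66: 1, 2, 3, 6, 11, 22, 33, 66.
Compute 52^d (mod 67) for the divisors d until we hit 1:
52^1 ≡ 52 (mod 67)
52^2 ≡ 24 (mod 67)
52^3 ≡ 42 (mod 67)
52^6 ≡ 22 (mod 67)
52^11 ≡ 66 (mod 67)
52^22 ≡ 1 (mod 67) ✓
Hence ord(52) = 22.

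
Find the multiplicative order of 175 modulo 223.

111

Since 175 ∈ (Z/223Z)^×, its order divides φ(223) = 223 − 1 = 222 = 2 · 3 · 37.
Divisors of 222: 1, 2, 3, 6, 37, 74, 111, 222.
Check 175^d mod 223 for each divisor in increasing order:
175^1 ≡ 175
175^2 ≡ 74
175^3 ≡ 16
175^6 ≡ 33
175^37 ≡ 39
175^74 ≡ 183
175^111 ≡ 1
Hence ord(175) = 111.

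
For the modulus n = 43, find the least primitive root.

3

φ(43) = 43 − 1 = 42 = 2 · 3 · 7.
Test candidates g = 2, 3, … against the prime factors q ∈ {2, 3, 7} of φ(43): g is a generator iff g^(42/q) ≢ 1 for every such q.
g = 2: 2^21 ≡ 42; 2^14 ≡ 1 — hits 1, so not a primitive root.
g = 3: 3^21 ≡ 42; 3^14 ≡ 36; 3^6 ≡ 41 — none is 1, so 3 is a primitive root.
The smallest primitive root modulo 43 is 3.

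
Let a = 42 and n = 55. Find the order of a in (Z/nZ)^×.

20

The order of 42 must divide φ(55) = φ(5·11) = (5−1)·(11−1) = 4·10 = 40 = 2^3 · 5.
Divisors of 40: 1, 2, 4, 5, 8, 10, 20, 40.
Evaluate successive powers at the divisors of 40:
42^1 ≡ 42 (mod 55)
42^2 ≡ 4 (mod 55)
42^4 ≡ 16 (mod 55)
42^5 ≡ 12 (mod 55)
42^8 ≡ 36 (mod 55)
42^10 ≡ 34 (mod 55)
42^20 ≡ 1 (mod 55) ✓
So ord_55(42) = 20.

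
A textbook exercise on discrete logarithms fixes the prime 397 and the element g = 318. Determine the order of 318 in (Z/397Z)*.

By Lagrange's theorem, ord_397(318) divides φ(397) = 397 − 1 = 396 = 2^2 · 3^2 · 11.
Divisors of 396: 1, 2, 3, 4, 6, 9, 11, 12, 18, 22, 33, 36, 44, 66, 99, 132, 198, 396.
Evaluate successive powers at the divisors of 396:
318^1 ≡ 318 (mod 397)
318^2 ≡ 286 (mod 397)
318^3 ≡ 35 (mod 397)
318^4 ≡ 14 (mod 397)
318^6 ≡ 34 (mod 397)
318^9 ≡ 396 (mod 397)
318^11 ≡ 111 (mod 397)
318^12 ≡ 362 (mod 397)
318^18 ≡ 1 (mod 397) ✓
Therefore the multiplicative order of 318 modulo 397 is 18.

18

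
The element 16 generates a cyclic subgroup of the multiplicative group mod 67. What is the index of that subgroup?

Since 16 ∈ (Z/67Z)^×, its order divides φ(67) = 67 − 1 = 66 = 2 · 3 · 11.
Divisors of 66: 1, 2, 3, 6, 11, 22, 33, 66.
Test each divisor d:
16^1 ≡ 16
16^2 ≡ 55
16^3 ≡ 9
16^6 ≡ 14
16^11 ≡ 29
16^22 ≡ 37
16^33 ≡ 1
The order of 16 is 33, so the subgroup it generates has 33 elements.
[(Z/67Z)^× : ⟨16⟩] = 66/33 = 2.

2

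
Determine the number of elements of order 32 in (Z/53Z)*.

φ(53) = 53 − 1 = 52 = 2^2 · 13.
In a cyclic group of order 52, there are φ(d) elements of order d for each divisor d of 52, and zero for non-divisors.
Since 32 ∤ 52, the count is 0.

0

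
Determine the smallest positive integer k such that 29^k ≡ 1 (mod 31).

10

By Lagrange's theorem, ord_31(29) divides φ(31) = 31 − 1 = 30 = 2 · 3 · 5.
Divisors of 30: 1, 2, 3, 5, 6, 10, 15, 30.
Compute 29^d (mod 31) for the divisors d until we hit 1:
29^1 ≡ 29 (mod 31)
29^2 ≡ 4 (mod 31)
29^3 ≡ 23 (mod 31)
29^5 ≡ 30 (mod 31)
29^6 ≡ 2 (mod 31)
29^10 ≡ 1 (mod 31) ✓
Therefore the multiplicative order of 29 modulo 31 is 10.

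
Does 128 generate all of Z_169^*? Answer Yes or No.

Yes

φ(169) = φ(13^2) = 13·(13−1) = 156 = 2^2 · 3 · 13.
Test 128^(156/q) mod 169 for each prime factor q of 156:
128^78 ≡ 168 (mod 169)  [q = 2: ≢ 1 ✓]
128^52 ≡ 146 (mod 169)  [q = 3: ≢ 1 ✓]
128^12 ≡ 105 (mod 169)  [q = 13: ≢ 1 ✓]
None equal 1, so ord_169(128) = 156: 128 is a primitive root.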